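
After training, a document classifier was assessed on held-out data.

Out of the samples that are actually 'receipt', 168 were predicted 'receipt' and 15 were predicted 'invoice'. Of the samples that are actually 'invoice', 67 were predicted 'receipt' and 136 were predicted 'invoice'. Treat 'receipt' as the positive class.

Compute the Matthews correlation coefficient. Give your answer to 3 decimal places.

0.602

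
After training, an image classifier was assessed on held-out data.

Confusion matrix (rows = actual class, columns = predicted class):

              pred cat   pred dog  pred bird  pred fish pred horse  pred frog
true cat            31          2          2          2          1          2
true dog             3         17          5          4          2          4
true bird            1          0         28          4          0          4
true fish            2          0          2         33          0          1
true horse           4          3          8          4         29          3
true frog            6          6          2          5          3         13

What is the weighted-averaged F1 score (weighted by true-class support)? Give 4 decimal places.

Per-class F1 score (2·TP/(2·TP+FP+FN)):
  cat: TP=31, FP=3+1+2+4+6=16, FN=2+2+2+1+2=9 → 62/87 = 0.71264
  dog: TP=17, FP=2+0+0+3+6=11, FN=3+5+4+2+4=18 → 34/63 = 0.53968
  bird: TP=28, FP=2+5+2+8+2=19, FN=1+0+4+0+4=9 → 56/84 = 0.66667
  fish: TP=33, FP=2+4+4+4+5=19, FN=2+0+2+0+1=5 → 66/90 = 0.73333
  horse: TP=29, FP=1+2+0+0+3=6, FN=4+3+8+4+3=22 → 58/86 = 0.67442
  frog: TP=13, FP=2+4+4+1+3=14, FN=6+6+2+5+3=22 → 26/62 = 0.41935
Weighted-F1 score = Σ (supportᵢ/N)·F1 scoreᵢ with N=236: (40/236)·0.71264 + (35/236)·0.53968 + (37/236)·0.66667 + (38/236)·0.73333 + (51/236)·0.67442 + (35/236)·0.41935 = 0.6314

0.6314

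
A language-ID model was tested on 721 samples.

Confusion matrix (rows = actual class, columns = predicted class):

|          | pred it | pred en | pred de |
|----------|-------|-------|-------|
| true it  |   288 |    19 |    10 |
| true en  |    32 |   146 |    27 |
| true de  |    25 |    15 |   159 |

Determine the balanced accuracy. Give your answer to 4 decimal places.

Balanced accuracy = mean of per-class recall.
  it: recall = 288/317 = 0.90852
  en: recall = 146/205 = 0.71220
  de: recall = 159/199 = 0.79899
Mean = (0.90852 + 0.71220 + 0.79899) / 3 = 0.8066

0.8066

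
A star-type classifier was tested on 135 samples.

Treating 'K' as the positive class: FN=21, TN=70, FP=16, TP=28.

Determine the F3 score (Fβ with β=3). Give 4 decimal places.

0.5773

Fβ = (1+β²)·TP / ((1+β²)·TP + β²·FN + FP), with β²=9
= 10·28 / (10·28 + 9·21 + 16) = 0.5773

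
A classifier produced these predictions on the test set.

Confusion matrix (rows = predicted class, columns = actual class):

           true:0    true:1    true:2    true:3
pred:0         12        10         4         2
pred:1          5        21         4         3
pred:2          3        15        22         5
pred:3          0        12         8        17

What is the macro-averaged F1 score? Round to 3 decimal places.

0.506

Per-class F1 score (2·TP/(2·TP+FP+FN)):
  0: TP=12, FP=10+4+2=16, FN=5+3+0=8 → 24/48 = 0.5000
  1: TP=21, FP=5+4+3=12, FN=10+15+12=37 → 42/91 = 0.4615
  2: TP=22, FP=3+15+5=23, FN=4+4+8=16 → 44/83 = 0.5301
  3: TP=17, FP=0+12+8=20, FN=2+3+5=10 → 34/64 = 0.5313
Macro-F1 score = mean = (0.5000 + 0.4615 + 0.5301 + 0.5313) / 4 = 0.506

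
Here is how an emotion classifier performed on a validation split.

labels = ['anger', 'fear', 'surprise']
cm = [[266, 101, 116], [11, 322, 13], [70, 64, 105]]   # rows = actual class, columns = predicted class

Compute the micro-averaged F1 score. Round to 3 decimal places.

Micro-averaging pools counts across classes: ΣTP=693, ΣFP=375, ΣFN=375.
Micro-F1 score = 2·TP/(2·TP+FP+FN) on pooled counts = 0.649 (equals overall accuracy in single-label multiclass).

0.649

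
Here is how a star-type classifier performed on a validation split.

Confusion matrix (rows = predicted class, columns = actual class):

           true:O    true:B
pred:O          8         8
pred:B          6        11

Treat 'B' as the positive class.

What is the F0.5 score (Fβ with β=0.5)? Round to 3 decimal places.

Fβ = (1+β²)·TP / ((1+β²)·TP + β²·FN + FP), with β²=1/4
= 1.25·11 / (1.25·11 + 0.25·8 + 6) = 0.632

0.632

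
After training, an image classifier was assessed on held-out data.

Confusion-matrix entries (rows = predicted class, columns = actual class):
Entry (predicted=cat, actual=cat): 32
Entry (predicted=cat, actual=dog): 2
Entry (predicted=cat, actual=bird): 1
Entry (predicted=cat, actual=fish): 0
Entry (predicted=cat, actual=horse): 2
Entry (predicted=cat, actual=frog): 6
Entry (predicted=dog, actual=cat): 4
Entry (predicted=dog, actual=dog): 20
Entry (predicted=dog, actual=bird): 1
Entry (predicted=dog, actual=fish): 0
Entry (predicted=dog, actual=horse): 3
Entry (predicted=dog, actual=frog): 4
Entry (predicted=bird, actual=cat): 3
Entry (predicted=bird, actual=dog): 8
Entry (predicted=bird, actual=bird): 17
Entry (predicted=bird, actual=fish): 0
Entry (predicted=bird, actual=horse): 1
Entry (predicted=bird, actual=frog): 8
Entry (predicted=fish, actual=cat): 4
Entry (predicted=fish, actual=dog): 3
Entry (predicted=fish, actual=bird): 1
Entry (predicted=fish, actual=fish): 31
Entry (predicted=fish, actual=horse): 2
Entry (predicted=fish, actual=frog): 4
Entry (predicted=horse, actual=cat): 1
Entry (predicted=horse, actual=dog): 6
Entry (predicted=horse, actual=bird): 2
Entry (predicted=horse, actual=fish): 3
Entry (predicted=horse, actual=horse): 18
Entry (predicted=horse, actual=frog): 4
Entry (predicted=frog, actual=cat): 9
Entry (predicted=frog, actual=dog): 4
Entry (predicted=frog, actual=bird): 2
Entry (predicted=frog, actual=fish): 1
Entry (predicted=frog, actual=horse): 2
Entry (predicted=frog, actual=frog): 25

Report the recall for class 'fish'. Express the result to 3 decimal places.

0.886

recall = TP/(TP+FN).
fish: TP=31, FN=0+0+0+3+1=4 → 31/35 = 0.8857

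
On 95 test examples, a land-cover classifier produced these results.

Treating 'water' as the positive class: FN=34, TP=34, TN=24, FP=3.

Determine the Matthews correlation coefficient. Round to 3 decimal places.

MCC = (TP·TN − FP·FN) / √((TP+FP)(TP+FN)(TN+FP)(TN+FN))
Numerator = 34·24 − 3·34 = 714
Denominator = √(37·68·27·58) = √3940056 = 1984.9574
MCC = 714 / 1984.9574 = 0.360

0.360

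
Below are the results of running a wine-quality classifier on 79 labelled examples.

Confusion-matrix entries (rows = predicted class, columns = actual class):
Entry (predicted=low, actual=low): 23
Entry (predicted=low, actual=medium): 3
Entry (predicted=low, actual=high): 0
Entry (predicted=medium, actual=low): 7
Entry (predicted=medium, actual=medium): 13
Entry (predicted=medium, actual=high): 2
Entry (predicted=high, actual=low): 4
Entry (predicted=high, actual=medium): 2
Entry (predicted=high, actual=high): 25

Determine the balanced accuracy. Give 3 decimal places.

Balanced accuracy = mean of per-class recall.
  low: recall = 23/34 = 0.6765
  medium: recall = 13/18 = 0.7222
  high: recall = 25/27 = 0.9259
Mean = (0.6765 + 0.7222 + 0.9259) / 3 = 0.775

0.775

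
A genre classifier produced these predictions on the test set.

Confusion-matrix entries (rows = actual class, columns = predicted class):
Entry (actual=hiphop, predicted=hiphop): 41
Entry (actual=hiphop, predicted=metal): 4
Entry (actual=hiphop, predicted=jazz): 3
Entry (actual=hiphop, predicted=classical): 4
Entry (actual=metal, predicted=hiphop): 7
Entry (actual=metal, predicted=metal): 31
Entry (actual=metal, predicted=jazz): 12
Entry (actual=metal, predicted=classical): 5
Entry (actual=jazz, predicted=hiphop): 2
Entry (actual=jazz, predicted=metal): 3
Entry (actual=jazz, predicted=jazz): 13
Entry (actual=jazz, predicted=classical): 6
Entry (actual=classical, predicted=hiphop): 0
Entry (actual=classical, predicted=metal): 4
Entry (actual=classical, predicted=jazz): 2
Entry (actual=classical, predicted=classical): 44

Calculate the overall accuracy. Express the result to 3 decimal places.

0.713

Accuracy = trace / total = (41+31+13+44=129) / 181 = 129/181 = 0.713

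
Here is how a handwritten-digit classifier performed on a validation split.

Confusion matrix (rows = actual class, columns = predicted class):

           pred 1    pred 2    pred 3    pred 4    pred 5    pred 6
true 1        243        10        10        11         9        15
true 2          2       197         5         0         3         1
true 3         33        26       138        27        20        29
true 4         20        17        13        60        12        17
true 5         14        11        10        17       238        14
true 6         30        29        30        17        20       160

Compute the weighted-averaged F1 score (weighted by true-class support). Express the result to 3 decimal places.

0.679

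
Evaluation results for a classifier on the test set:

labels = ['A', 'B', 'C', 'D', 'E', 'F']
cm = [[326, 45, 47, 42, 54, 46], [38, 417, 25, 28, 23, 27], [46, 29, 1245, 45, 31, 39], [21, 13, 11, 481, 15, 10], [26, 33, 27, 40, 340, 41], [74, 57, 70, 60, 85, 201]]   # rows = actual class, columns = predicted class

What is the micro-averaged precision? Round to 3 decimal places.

Micro-averaging pools counts across classes: ΣTP=3010, ΣFP=1148, ΣFN=1148.
Micro-precision = TP/(TP+FP) on pooled counts = 0.724 (equals overall accuracy in single-label multiclass).

0.724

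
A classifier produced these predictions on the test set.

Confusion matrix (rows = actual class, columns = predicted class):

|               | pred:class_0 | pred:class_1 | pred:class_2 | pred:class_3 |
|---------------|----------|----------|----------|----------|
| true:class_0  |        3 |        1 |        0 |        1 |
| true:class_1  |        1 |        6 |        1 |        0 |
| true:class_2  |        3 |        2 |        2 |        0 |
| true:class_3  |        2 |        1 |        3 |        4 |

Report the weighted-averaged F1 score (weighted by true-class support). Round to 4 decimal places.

Per-class F1 score (2·TP/(2·TP+FP+FN)):
  class_0: TP=3, FP=1+3+2=6, FN=1+0+1=2 → 6/14 = 0.42857
  class_1: TP=6, FP=1+2+1=4, FN=1+1+0=2 → 12/18 = 0.66667
  class_2: TP=2, FP=0+1+3=4, FN=3+2+0=5 → 4/13 = 0.30769
  class_3: TP=4, FP=1+0+0=1, FN=2+1+3=6 → 8/15 = 0.53333
Weighted-F1 score = Σ (supportᵢ/N)·F1 scoreᵢ with N=30: (5/30)·0.42857 + (8/30)·0.66667 + (7/30)·0.30769 + (10/30)·0.53333 = 0.4988

0.4988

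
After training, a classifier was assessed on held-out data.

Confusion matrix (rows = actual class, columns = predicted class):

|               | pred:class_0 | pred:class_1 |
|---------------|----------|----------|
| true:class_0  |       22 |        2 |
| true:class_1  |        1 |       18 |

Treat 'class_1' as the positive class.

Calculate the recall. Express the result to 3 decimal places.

Recall = TP/(TP+FN) = 18/(18+1) = 18/19 = 0.947

0.947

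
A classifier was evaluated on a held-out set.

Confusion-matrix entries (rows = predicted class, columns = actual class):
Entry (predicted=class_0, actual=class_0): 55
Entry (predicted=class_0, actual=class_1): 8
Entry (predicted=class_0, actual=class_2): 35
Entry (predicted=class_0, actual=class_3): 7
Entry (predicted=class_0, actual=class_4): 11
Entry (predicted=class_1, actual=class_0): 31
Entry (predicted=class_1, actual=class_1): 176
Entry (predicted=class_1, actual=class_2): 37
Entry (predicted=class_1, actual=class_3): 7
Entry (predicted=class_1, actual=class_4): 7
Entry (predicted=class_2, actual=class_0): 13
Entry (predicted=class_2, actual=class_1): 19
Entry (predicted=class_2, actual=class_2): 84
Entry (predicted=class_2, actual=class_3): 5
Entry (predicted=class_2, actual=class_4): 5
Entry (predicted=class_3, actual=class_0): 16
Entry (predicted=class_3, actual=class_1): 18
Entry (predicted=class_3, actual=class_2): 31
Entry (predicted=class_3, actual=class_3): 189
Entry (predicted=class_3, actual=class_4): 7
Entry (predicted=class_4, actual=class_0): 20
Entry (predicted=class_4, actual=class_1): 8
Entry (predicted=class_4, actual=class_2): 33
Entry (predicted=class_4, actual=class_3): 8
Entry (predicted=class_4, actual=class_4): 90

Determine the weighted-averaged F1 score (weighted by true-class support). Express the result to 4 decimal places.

0.6305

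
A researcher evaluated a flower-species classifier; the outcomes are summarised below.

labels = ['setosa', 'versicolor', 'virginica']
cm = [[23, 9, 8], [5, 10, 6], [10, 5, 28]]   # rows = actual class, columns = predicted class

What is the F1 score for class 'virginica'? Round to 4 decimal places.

0.6588

Take TP from the diagonal, FP from the rest of the 'virginica' prediction marginal, FN from the rest of the 'virginica' actual marginal.
F1 score = 2·TP/(2·TP+FP+FN).
virginica: TP=28, FP=8+6=14, FN=10+5=15 → 56/85 = 0.65882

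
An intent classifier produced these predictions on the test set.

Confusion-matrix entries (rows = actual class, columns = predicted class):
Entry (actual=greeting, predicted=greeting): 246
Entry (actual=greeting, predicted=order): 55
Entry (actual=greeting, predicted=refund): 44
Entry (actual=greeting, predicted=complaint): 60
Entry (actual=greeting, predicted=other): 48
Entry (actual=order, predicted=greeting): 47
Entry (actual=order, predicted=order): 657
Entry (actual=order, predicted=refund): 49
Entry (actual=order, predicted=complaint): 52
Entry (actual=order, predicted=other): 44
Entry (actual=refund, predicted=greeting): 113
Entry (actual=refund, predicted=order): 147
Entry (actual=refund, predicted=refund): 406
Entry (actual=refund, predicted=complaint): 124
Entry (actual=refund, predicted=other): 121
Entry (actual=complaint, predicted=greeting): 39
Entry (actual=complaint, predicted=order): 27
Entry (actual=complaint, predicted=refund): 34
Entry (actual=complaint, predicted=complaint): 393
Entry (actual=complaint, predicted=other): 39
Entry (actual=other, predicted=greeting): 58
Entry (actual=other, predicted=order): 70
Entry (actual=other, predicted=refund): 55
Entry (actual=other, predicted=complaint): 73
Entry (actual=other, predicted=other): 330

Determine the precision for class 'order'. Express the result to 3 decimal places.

0.687

Treat 'order' as positive and all other classes as negative.
precision = TP/(TP+FP).
order: TP=657, FP=55+147+27+70=299 → 657/956 = 0.6872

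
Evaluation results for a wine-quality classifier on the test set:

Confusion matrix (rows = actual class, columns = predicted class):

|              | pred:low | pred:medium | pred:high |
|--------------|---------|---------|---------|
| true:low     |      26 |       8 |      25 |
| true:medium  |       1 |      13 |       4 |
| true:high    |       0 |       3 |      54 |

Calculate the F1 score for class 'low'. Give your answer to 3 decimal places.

One-vs-rest for 'low': TP = diagonal; FP = other classes predicted 'low'; FN = 'low' predicted as other.
F1 score = 2·TP/(2·TP+FP+FN).
low: TP=26, FP=1+0=1, FN=8+25=33 → 52/86 = 0.6047

0.605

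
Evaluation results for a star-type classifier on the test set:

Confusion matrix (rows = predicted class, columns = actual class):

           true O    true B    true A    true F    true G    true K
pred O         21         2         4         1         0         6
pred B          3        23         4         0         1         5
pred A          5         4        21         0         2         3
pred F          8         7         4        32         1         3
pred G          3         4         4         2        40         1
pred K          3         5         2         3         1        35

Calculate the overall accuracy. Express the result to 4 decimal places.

Accuracy = trace / total = (21+23+21+32+40+35=172) / 263 = 172/263 = 0.6540

0.6540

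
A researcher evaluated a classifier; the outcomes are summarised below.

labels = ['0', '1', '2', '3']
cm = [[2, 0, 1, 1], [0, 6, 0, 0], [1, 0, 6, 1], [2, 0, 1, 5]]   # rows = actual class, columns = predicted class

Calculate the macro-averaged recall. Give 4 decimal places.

0.7188

Per-class recall (TP/(TP+FN)):
  0: TP=2, FN=0+1+1=2 → 2/4 = 0.50000
  1: TP=6, FN=0+0+0=0 → 6/6 = 1.00000
  2: TP=6, FN=1+0+1=2 → 6/8 = 0.75000
  3: TP=5, FN=2+0+1=3 → 5/8 = 0.62500
Macro-recall = mean = (0.50000 + 1.00000 + 0.75000 + 0.62500) / 4 = 0.7188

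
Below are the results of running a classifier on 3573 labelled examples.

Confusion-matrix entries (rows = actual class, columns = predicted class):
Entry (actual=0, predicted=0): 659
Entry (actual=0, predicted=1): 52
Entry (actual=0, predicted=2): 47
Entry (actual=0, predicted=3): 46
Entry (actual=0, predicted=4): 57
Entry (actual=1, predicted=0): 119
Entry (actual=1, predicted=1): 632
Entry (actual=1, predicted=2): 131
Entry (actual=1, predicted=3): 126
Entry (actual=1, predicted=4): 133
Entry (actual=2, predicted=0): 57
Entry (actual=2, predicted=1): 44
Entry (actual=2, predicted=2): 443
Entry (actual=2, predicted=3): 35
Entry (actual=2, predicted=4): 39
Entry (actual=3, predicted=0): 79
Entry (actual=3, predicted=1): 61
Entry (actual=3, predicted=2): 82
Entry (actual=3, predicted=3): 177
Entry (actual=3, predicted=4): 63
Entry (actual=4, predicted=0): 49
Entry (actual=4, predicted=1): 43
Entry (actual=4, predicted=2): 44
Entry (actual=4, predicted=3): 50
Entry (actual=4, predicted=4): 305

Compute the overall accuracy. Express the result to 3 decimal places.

0.620

Accuracy = trace / total = (659+632+443+177+305=2216) / 3573 = 2216/3573 = 0.620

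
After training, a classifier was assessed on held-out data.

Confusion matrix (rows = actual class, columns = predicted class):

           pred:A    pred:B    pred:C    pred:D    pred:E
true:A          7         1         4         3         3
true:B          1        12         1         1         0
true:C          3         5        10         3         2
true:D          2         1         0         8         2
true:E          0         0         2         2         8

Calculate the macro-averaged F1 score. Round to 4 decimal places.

0.5567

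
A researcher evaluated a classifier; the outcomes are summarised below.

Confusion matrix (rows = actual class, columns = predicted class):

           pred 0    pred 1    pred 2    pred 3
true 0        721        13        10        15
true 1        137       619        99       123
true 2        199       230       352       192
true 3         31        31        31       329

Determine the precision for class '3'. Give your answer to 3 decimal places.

0.499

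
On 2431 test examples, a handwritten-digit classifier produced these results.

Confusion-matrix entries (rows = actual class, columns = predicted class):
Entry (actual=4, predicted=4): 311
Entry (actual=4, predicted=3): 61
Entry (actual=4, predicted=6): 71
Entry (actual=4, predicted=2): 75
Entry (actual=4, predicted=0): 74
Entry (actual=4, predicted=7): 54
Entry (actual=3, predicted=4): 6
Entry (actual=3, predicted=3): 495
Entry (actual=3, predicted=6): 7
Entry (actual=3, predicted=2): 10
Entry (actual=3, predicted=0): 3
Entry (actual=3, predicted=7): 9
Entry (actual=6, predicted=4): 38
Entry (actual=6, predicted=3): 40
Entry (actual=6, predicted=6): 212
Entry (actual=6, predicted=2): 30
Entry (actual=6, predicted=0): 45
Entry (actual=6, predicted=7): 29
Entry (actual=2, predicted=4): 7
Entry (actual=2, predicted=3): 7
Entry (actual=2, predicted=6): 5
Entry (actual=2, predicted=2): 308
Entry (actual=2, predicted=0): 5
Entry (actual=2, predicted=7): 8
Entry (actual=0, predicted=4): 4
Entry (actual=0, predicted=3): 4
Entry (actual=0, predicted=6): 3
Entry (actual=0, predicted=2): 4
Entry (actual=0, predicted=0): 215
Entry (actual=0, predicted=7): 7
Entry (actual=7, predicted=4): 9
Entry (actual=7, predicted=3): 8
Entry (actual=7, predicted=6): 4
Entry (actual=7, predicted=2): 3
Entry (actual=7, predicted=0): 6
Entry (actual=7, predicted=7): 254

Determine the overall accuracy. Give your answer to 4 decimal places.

Accuracy = trace / total = (311+495+212+308+215+254=1795) / 2431 = 1795/2431 = 0.7384

0.7384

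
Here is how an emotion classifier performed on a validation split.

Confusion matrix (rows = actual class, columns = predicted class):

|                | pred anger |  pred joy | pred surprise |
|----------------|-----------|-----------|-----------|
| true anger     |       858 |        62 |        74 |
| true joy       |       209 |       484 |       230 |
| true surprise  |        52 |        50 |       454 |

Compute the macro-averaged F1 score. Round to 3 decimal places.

0.713

Per-class F1 score (2·TP/(2·TP+FP+FN)):
  anger: TP=858, FP=209+52=261, FN=62+74=136 → 1716/2113 = 0.8121
  joy: TP=484, FP=62+50=112, FN=209+230=439 → 968/1519 = 0.6373
  surprise: TP=454, FP=74+230=304, FN=52+50=102 → 908/1314 = 0.6910
Macro-F1 score = mean = (0.8121 + 0.6373 + 0.6910) / 3 = 0.713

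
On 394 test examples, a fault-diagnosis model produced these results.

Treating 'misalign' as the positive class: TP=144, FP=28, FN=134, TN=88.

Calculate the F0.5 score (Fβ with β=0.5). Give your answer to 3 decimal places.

0.745

Fβ = (1+β²)·TP / ((1+β²)·TP + β²·FN + FP), with β²=1/4
= 1.25·144 / (1.25·144 + 0.25·134 + 28) = 0.745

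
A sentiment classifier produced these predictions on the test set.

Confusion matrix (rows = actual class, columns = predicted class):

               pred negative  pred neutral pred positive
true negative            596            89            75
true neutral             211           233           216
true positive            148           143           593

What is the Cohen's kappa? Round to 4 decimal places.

Observed agreement pₒ = trace/N = 1422/2304 = 0.61719
Expected agreement pₑ = Σ (rowᵢ·colᵢ)/N² = (760·955 + 660·465 + 884·884)/2304² = 0.34175
κ = (pₒ − pₑ)/(1 − pₑ) = (0.61719 − 0.34175)/(1 − 0.34175) = 0.4184

0.4184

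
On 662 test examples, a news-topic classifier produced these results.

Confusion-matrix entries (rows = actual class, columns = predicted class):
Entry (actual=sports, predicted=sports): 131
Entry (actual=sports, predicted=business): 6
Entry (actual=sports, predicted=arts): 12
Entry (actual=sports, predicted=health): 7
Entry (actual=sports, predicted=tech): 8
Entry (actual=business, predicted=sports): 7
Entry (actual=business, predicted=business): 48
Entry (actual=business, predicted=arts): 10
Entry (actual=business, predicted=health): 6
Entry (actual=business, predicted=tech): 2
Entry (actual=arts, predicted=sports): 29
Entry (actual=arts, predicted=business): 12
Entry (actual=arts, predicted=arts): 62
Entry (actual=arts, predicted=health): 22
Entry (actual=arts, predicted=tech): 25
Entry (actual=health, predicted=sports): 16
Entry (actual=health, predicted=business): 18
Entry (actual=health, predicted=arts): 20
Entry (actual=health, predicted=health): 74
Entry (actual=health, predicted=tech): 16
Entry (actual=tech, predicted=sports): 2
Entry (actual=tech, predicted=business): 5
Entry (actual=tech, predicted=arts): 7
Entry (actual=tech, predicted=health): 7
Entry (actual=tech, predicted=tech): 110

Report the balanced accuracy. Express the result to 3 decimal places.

Balanced accuracy = mean of per-class recall.
  sports: recall = 131/164 = 0.7988
  business: recall = 48/73 = 0.6575
  arts: recall = 62/150 = 0.4133
  health: recall = 74/144 = 0.5139
  tech: recall = 110/131 = 0.8397
Mean = (0.7988 + 0.6575 + 0.4133 + 0.5139 + 0.8397) / 5 = 0.645

0.645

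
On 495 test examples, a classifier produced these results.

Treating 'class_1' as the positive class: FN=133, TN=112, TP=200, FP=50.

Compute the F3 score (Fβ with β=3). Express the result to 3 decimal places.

0.616

Fβ = (1+β²)·TP / ((1+β²)·TP + β²·FN + FP), with β²=9
= 10·200 / (10·200 + 9·133 + 50) = 0.616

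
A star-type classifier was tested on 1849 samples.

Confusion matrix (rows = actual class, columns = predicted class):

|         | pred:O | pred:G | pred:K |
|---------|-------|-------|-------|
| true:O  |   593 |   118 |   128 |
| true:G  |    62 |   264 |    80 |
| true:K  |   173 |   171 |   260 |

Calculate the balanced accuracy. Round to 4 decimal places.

Balanced accuracy = mean of per-class recall.
  O: recall = 593/839 = 0.70679
  G: recall = 264/406 = 0.65025
  K: recall = 260/604 = 0.43046
Mean = (0.70679 + 0.65025 + 0.43046) / 3 = 0.5958

0.5958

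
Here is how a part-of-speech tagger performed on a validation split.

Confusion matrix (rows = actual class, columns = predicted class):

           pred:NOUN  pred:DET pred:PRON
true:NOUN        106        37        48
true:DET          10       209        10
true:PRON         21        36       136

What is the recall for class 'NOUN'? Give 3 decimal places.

One-vs-rest for 'NOUN': TP = diagonal; FP = other classes predicted 'NOUN'; FN = 'NOUN' predicted as other.
recall = TP/(TP+FN).
NOUN: TP=106, FN=37+48=85 → 106/191 = 0.5550

0.555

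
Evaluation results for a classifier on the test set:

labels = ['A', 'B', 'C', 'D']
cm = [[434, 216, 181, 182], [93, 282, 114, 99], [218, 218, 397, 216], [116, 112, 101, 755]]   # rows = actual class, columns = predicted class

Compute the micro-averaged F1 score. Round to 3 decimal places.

Micro-averaging pools counts across classes: ΣTP=1868, ΣFP=1866, ΣFN=1866.
Micro-F1 score = 2·TP/(2·TP+FP+FN) on pooled counts = 0.500 (equals overall accuracy in single-label multiclass).

0.500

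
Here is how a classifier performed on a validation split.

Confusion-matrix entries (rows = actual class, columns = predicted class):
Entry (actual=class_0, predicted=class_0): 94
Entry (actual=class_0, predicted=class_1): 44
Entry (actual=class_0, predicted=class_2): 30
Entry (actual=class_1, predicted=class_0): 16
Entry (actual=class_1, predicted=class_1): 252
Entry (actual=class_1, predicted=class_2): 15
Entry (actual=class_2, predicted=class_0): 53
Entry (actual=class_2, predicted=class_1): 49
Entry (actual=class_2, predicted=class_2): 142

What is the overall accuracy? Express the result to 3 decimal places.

0.702

Accuracy = trace / total = (94+252+142=488) / 695 = 488/695 = 0.702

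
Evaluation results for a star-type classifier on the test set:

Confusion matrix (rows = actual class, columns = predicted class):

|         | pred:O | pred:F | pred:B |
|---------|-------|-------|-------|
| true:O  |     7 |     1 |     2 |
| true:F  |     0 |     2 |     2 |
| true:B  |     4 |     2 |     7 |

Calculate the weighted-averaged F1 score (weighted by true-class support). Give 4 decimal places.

Per-class F1 score (2·TP/(2·TP+FP+FN)):
  O: TP=7, FP=0+4=4, FN=1+2=3 → 14/21 = 0.66667
  F: TP=2, FP=1+2=3, FN=0+2=2 → 4/9 = 0.44444
  B: TP=7, FP=2+2=4, FN=4+2=6 → 14/24 = 0.58333
Weighted-F1 score = Σ (supportᵢ/N)·F1 scoreᵢ with N=27: (10/27)·0.66667 + (4/27)·0.44444 + (13/27)·0.58333 = 0.5936

0.5936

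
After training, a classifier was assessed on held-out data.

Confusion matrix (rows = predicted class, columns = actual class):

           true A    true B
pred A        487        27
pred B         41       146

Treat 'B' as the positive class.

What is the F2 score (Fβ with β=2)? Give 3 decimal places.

0.830

Fβ = (1+β²)·TP / ((1+β²)·TP + β²·FN + FP), with β²=4
= 5·146 / (5·146 + 4·27 + 41) = 0.830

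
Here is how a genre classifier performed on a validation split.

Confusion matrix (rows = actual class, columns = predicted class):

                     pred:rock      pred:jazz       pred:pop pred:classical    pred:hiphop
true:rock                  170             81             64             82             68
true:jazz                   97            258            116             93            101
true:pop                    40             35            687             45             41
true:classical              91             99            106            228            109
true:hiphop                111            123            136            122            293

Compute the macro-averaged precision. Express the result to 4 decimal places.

Per-class precision (TP/(TP+FP)):
  rock: TP=170, FP=97+40+91+111=339 → 170/509 = 0.33399
  jazz: TP=258, FP=81+35+99+123=338 → 258/596 = 0.43289
  pop: TP=687, FP=64+116+106+136=422 → 687/1109 = 0.61948
  classical: TP=228, FP=82+93+45+122=342 → 228/570 = 0.40000
  hiphop: TP=293, FP=68+101+41+109=319 → 293/612 = 0.47876
Macro-precision = mean = (0.33399 + 0.43289 + 0.61948 + 0.40000 + 0.47876) / 5 = 0.4530

0.4530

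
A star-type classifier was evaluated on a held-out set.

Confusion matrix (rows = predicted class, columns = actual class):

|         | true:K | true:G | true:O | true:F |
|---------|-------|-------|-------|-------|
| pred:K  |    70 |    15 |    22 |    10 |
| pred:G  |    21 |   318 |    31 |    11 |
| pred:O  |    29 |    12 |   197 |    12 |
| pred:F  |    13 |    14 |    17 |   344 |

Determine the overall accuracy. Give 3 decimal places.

0.818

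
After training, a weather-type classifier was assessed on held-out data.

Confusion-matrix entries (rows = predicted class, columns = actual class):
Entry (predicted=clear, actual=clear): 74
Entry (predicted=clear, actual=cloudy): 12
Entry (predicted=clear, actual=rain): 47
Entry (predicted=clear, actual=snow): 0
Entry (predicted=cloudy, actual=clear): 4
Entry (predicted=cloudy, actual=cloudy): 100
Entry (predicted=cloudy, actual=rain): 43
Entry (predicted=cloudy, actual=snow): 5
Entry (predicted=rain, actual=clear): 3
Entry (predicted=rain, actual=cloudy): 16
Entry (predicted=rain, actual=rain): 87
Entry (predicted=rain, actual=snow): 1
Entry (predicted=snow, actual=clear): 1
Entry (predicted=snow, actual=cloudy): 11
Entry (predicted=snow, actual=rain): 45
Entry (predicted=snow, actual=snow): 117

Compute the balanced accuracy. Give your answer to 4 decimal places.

0.7412

Balanced accuracy = mean of per-class recall.
  clear: recall = 74/82 = 0.90244
  cloudy: recall = 100/139 = 0.71942
  rain: recall = 87/222 = 0.39189
  snow: recall = 117/123 = 0.95122
Mean = (0.90244 + 0.71942 + 0.39189 + 0.95122) / 4 = 0.7412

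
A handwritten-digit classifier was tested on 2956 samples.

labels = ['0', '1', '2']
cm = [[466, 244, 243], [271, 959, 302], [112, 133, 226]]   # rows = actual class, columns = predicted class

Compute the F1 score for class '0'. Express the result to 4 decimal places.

0.5172

F1 score = 2·TP/(2·TP+FP+FN).
0: TP=466, FP=271+112=383, FN=244+243=487 → 932/1802 = 0.51720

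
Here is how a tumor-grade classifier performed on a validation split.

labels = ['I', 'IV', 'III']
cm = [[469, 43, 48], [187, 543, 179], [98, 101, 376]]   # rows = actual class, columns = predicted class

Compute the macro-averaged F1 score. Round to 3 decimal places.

0.678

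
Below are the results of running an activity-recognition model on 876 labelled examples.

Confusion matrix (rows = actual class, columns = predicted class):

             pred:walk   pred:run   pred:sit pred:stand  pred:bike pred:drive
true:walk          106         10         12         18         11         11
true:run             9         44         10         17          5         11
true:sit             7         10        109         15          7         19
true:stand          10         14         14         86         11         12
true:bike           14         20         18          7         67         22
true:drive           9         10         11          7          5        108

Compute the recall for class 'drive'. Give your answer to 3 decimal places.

0.720

Treat 'drive' as positive and all other classes as negative.
recall = TP/(TP+FN).
drive: TP=108, FN=9+10+11+7+5=42 → 108/150 = 0.7200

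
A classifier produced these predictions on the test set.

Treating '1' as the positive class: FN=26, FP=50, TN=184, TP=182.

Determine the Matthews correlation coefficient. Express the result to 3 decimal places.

0.661

MCC = (TP·TN − FP·FN) / √((TP+FP)(TP+FN)(TN+FP)(TN+FN))
Numerator = 182·184 − 50·26 = 32188
Denominator = √(232·208·234·210) = √2371299840 = 48695.9941
MCC = 32188 / 48695.9941 = 0.661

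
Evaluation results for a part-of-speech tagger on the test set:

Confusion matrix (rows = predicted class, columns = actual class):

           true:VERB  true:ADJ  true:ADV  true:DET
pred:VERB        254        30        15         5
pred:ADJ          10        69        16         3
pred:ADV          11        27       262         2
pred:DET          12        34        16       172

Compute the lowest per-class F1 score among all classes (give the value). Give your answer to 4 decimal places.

0.5349

Per-class F1 score (2·TP/(2·TP+FP+FN)):
  VERB: TP=254, FP=30+15+5=50, FN=10+11+12=33 → 508/591 = 0.85956
  ADJ: TP=69, FP=10+16+3=29, FN=30+27+34=91 → 138/258 = 0.53488
  ADV: TP=262, FP=11+27+2=40, FN=15+16+16=47 → 524/611 = 0.85761
  DET: TP=172, FP=12+34+16=62, FN=5+3+2=10 → 344/416 = 0.82692
Lowest is class 'ADJ' with F1 score = 0.5349.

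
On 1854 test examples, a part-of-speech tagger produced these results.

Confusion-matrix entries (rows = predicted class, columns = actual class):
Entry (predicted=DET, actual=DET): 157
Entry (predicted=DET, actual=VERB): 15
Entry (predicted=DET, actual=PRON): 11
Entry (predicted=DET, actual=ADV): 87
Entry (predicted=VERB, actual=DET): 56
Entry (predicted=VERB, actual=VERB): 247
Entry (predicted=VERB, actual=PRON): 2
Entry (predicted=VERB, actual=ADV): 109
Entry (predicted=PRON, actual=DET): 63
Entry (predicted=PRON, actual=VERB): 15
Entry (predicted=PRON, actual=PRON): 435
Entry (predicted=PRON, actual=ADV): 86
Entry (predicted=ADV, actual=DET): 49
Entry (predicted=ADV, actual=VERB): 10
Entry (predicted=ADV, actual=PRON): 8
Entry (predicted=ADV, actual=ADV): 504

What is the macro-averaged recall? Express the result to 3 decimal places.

0.735

Per-class recall (TP/(TP+FN)):
  DET: TP=157, FN=56+63+49=168 → 157/325 = 0.4831
  VERB: TP=247, FN=15+15+10=40 → 247/287 = 0.8606
  PRON: TP=435, FN=11+2+8=21 → 435/456 = 0.9539
  ADV: TP=504, FN=87+109+86=282 → 504/786 = 0.6412
Macro-recall = mean = (0.4831 + 0.8606 + 0.9539 + 0.6412) / 4 = 0.735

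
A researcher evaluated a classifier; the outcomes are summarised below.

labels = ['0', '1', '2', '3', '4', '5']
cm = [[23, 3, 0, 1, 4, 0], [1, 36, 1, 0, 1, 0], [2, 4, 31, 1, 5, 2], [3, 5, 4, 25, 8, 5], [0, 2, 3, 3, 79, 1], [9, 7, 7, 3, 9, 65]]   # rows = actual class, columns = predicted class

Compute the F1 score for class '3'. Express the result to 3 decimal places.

Treat '3' as positive and all other classes as negative.
F1 score = 2·TP/(2·TP+FP+FN).
3: TP=25, FP=1+0+1+3+3=8, FN=3+5+4+8+5=25 → 50/83 = 0.6024

0.602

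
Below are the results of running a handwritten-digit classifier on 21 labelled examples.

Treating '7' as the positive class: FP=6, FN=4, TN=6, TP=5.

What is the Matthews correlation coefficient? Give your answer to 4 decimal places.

MCC = (TP·TN − FP·FN) / √((TP+FP)(TP+FN)(TN+FP)(TN+FN))
Numerator = 5·6 − 6·4 = 6
Denominator = √(11·9·12·10) = √11880 = 108.9954
MCC = 6 / 108.9954 = 0.0550

0.0550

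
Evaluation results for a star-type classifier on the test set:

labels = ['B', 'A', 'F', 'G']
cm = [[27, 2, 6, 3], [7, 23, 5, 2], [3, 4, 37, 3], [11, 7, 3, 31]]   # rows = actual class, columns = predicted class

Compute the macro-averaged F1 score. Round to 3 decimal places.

0.674

Per-class F1 score (2·TP/(2·TP+FP+FN)):
  B: TP=27, FP=7+3+11=21, FN=2+6+3=11 → 54/86 = 0.6279
  A: TP=23, FP=2+4+7=13, FN=7+5+2=14 → 46/73 = 0.6301
  F: TP=37, FP=6+5+3=14, FN=3+4+3=10 → 74/98 = 0.7551
  G: TP=31, FP=3+2+3=8, FN=11+7+3=21 → 62/91 = 0.6813
Macro-F1 score = mean = (0.6279 + 0.6301 + 0.7551 + 0.6813) / 4 = 0.674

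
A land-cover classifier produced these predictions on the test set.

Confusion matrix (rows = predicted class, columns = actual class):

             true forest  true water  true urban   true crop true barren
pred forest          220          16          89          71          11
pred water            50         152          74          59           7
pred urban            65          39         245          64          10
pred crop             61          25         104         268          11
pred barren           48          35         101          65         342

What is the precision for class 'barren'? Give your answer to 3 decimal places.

Treat 'barren' as positive and all other classes as negative.
precision = TP/(TP+FP).
barren: TP=342, FP=48+35+101+65=249 → 342/591 = 0.5787

0.579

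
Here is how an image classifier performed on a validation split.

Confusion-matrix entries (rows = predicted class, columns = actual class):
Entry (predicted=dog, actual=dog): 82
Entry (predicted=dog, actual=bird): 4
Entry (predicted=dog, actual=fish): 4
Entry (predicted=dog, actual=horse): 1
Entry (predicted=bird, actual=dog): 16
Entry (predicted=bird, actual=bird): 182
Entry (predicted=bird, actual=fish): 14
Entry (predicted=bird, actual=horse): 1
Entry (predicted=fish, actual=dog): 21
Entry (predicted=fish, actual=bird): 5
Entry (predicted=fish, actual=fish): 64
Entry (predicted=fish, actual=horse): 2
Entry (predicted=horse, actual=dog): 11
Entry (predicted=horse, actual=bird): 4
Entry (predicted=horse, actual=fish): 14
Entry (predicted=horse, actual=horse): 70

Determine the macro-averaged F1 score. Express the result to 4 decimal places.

0.7811

Per-class F1 score (2·TP/(2·TP+FP+FN)):
  dog: TP=82, FP=4+4+1=9, FN=16+21+11=48 → 164/221 = 0.74208
  bird: TP=182, FP=16+14+1=31, FN=4+5+4=13 → 364/408 = 0.89216
  fish: TP=64, FP=21+5+2=28, FN=4+14+14=32 → 128/188 = 0.68085
  horse: TP=70, FP=11+4+14=29, FN=1+1+2=4 → 140/173 = 0.80925
Macro-F1 score = mean = (0.74208 + 0.89216 + 0.68085 + 0.80925) / 4 = 0.7811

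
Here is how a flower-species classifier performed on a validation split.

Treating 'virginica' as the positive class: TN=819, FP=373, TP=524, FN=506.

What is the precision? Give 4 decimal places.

0.5842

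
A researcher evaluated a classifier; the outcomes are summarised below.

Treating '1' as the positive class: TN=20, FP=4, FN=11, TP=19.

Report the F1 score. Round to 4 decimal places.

Precision = TP/(TP+FP) = 19/23 = 0.8261
Recall = TP/(TP+FN) = 19/30 = 0.6333
F1 = 2·TP/(2·TP+FP+FN) = 38/53 = 0.7170

0.7170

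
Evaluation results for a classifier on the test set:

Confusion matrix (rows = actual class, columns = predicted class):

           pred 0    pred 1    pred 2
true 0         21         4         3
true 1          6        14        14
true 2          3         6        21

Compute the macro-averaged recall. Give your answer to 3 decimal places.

Per-class recall (TP/(TP+FN)):
  0: TP=21, FN=4+3=7 → 21/28 = 0.7500
  1: TP=14, FN=6+14=20 → 14/34 = 0.4118
  2: TP=21, FN=3+6=9 → 21/30 = 0.7000
Macro-recall = mean = (0.7500 + 0.4118 + 0.7000) / 3 = 0.621

0.621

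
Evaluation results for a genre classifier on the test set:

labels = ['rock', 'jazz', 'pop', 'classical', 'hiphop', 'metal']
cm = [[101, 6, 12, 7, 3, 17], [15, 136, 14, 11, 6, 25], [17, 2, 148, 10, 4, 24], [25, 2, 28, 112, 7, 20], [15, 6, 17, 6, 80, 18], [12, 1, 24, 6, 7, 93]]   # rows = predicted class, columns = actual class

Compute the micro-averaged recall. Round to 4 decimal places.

0.6461

Micro-averaging pools counts across classes: ΣTP=670, ΣFP=367, ΣFN=367.
Micro-recall = TP/(TP+FN) on pooled counts = 0.6461 (equals overall accuracy in single-label multiclass).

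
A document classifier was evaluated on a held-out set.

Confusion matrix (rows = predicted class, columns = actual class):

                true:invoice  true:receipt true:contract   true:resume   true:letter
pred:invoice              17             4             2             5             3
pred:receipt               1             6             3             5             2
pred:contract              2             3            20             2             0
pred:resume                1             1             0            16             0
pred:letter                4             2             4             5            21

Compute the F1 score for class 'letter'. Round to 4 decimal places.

0.6774

F1 score = 2·TP/(2·TP+FP+FN).
letter: TP=21, FP=4+2+4+5=15, FN=3+2+0+0=5 → 42/62 = 0.67742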